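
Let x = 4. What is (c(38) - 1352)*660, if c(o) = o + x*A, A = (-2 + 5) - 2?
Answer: -864600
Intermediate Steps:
A = 1 (A = 3 - 2 = 1)
c(o) = 4 + o (c(o) = o + 4*1 = o + 4 = 4 + o)
(c(38) - 1352)*660 = ((4 + 38) - 1352)*660 = (42 - 1352)*660 = -1310*660 = -864600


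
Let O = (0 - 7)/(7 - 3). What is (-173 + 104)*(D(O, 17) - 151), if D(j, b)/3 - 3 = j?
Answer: 40641/4 ≈ 10160.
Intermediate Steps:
O = -7/4 ≈ -1.7500
D(j, b) = 9 + 3*j
(-173 + 104)*(D(O, 17) - 151) = (-173 + 104)*((9 + 3*(-7/4)) - 151) = -69*((9 - 21/4) - 151) = -69*(15/4 - 151) = -69*(-589/4) = 40641/4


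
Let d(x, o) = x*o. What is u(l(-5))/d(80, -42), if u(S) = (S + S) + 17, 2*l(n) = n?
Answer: -1/280 ≈ -0.0035714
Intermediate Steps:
l(n) = n/2
d(x, o) = o*x
u(S) = 17 + 2*S (u(S) = 2*S + 17 = 17 + 2*S)
u(l(-5))/d(80, -42) = (17 + 2*((½)*(-5)))/((-42*80)) = (17 + 2*(-5/2))/(-3360) = (17 - 5)*(-1/3360) = 12*(-1/3360) = -1/280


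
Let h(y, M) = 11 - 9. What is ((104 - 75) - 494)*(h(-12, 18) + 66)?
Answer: -31620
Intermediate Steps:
h(y, M) = 2
((104 - 75) - 494)*(h(-12, 18) + 66) = ((104 - 75) - 494)*(2 + 66) = (29 - 494)*68 = -465*68 = -31620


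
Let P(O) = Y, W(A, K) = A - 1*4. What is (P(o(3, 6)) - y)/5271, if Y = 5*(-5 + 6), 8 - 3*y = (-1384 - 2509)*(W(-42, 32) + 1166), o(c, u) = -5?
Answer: -622879/2259 ≈ -275.73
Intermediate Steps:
W(A, K) = -4 + A (W(A, K) = A - 4 = -4 + A)
y = 4360168/3 (y = 8/3 - (-1384 - 2509)*((-4 - 42) + 1166)/3 = 8/3 - (-3893)*(-46 + 1166)/3 = 8/3 - (-3893)*1120/3 = 8/3 - 1/3*(-4360160) = 8/3 + 4360160/3 = 4360168/3 ≈ 1.4534e+6)
Y = 5 (Y = 5*1 = 5)
P(O) = 5
(P(o(3, 6)) - y)/5271 = (5 - 1*4360168/3)/5271 = (5 - 4360168/3)*(1/5271) = -4360153/3*1/5271 = -622879/2259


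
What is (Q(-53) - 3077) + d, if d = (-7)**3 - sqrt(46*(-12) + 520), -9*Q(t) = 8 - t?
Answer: -30841/9 - 4*I*sqrt(2) ≈ -3426.8 - 5.6569*I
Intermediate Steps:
Q(t) = -8/9 + t/9 (Q(t) = -(8 - t)/9 = -8/9 + t/9)
d = -343 - 4*I*sqrt(2) (d = -343 - sqrt(-552 + 520) = -343 - sqrt(-32) = -343 - 4*I*sqrt(2) ≈ -343.0 - 5.6569*I)
(Q(-53) - 3077) + d = ((-8/9 + (1/9)*(-53)) - 3077) + (-343 - 4*I*sqrt(2)) = ((-8/9 - 53/9) - 3077) + (-343 - 4*I*sqrt(2)) = (-61/9 - 3077) + (-343 - 4*I*sqrt(2)) = -27754/9 + (-343 - 4*I*sqrt(2)) = -30841/9 - 4*I*sqrt(2)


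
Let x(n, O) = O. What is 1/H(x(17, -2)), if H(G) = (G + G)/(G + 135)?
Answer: -133/4 ≈ -33.250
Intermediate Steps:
H(G) = 2*G/(135 + G) (H(G) = (2*G)/(135 + G) = 2*G/(135 + G))
1/H(x(17, -2)) = 1/(2*(-2)/(135 - 2)) = 1/(2*(-2)/133) = 1/(2*(-2)*(1/133)) = 1/(-4/133) = -133/4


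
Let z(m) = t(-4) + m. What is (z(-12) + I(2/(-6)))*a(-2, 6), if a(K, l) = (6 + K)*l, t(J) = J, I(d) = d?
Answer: -392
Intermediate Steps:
a(K, l) = l*(6 + K)
z(m) = -4 + m
(z(-12) + I(2/(-6)))*a(-2, 6) = ((-4 - 12) + 2/(-6))*(6*(6 - 2)) = (-16 + 2*(-⅙))*(6*4) = (-16 - ⅓)*24 = -49/3*24 = -392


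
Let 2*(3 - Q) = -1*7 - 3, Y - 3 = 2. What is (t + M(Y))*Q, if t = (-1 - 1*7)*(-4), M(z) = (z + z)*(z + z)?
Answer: 1056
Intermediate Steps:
Y = 5 (Y = 3 + 2 = 5)
M(z) = 4*z² (M(z) = (2*z)*(2*z) = 4*z²)
Q = 8 (Q = 3 - (-1*7 - 3)/2 = 3 - (-7 - 3)/2 = 3 - ½*(-10) = 3 + 5 = 8)
t = 32 (t = (-1 - 7)*(-4) = -8*(-4) = 32)
(t + M(Y))*Q = (32 + 4*5²)*8 = (32 + 4*25)*8 = (32 + 100)*8 = 132*8 = 1056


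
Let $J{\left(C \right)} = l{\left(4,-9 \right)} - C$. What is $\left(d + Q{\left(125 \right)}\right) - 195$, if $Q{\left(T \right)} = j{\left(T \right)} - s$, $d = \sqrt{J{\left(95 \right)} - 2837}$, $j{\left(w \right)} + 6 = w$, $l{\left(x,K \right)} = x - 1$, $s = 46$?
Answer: $-122 + i \sqrt{2929} \approx -122.0 + 54.12 i$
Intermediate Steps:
$l{\left(x,K \right)} = -1 + x$
$j{\left(w \right)} = -6 + w$
$J{\left(C \right)} = 3 - C$ ($J{\left(C \right)} = \left(-1 + 4\right) - C = 3 - C$)
$d = i \sqrt{2929}$ ($d = \sqrt{\left(3 - 95\right) - 2837} = \sqrt{-92 - 2837} = \sqrt{-2929} = i \sqrt{2929} \approx 54.12 i$)
$Q{\left(T \right)} = -52 + T$ ($Q{\left(T \right)} = \left(-6 + T\right) - 46 = -52 + T$)
$\left(d + Q{\left(125 \right)}\right) - 195 = \left(i \sqrt{2929} + \left(-52 + 125\right)\right) - 195 = \left(i \sqrt{2929} + 73\right) - 195 = \left(73 + i \sqrt{2929}\right) - 195 = -122 + i \sqrt{2929}$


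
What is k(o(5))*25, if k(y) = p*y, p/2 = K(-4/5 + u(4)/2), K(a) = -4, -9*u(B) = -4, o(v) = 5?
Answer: -1000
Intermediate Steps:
u(B) = 4/9 (u(B) = -1/9*(-4) = 4/9)
p = -8 (p = 2*(-4) = -8)
k(y) = -8*y
k(o(5))*25 = -8*5*25 = -40*25 = -1000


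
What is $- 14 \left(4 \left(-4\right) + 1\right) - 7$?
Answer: $203$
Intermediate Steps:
$- 14 \left(4 \left(-4\right) + 1\right) - 7 = - 14 \left(-16 + 1\right) - 7 = \left(-14\right) \left(-15\right) - 7 = 210 - 7 = 203$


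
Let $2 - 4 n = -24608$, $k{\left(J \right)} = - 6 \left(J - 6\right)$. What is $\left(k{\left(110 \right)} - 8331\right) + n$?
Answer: $- \frac{5605}{2} \approx -2802.5$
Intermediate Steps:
$k{\left(J \right)} = 36 - 6 J$ ($k{\left(J \right)} = - 6 \left(-6 + J\right) = 36 - 6 J$)
$n = \frac{12305}{2}$ ($n = \frac{1}{2} - -6152 = \frac{1}{2} + 6152 = \frac{12305}{2} \approx 6152.5$)
$\left(k{\left(110 \right)} - 8331\right) + n = \left(\left(36 - 660\right) - 8331\right) + \frac{12305}{2} = \left(-624 - 8331\right) + \frac{12305}{2} = -8955 + \frac{12305}{2} = - \frac{5605}{2}$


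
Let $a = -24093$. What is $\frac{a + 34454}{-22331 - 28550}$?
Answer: $- \frac{10361}{50881} \approx -0.20363$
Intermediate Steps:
$\frac{a + 34454}{-22331 - 28550} = \frac{-24093 + 34454}{-22331 - 28550} = \frac{10361}{-50881} = 10361 \left(- \frac{1}{50881}\right) = - \frac{10361}{50881}$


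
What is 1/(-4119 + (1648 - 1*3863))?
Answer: -1/6334 ≈ -0.00015788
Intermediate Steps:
1/(-4119 + (1648 - 1*3863)) = 1/(-4119 + (1648 - 3863)) = 1/(-4119 - 2215) = 1/(-6334) = -1/6334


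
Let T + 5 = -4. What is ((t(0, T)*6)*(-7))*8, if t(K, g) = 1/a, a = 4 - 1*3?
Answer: -336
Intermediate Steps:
T = -9 (T = -5 - 4 = -9)
a = 1 (a = 4 - 3 = 1)
t(K, g) = 1 (t(K, g) = 1/1 = 1)
((t(0, T)*6)*(-7))*8 = ((1*6)*(-7))*8 = (6*(-7))*8 = -42*8 = -336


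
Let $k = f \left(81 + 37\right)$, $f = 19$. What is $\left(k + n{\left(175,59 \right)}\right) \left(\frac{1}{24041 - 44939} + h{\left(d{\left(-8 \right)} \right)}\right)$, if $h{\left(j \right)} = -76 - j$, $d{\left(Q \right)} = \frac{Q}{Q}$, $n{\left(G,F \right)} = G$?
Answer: $- \frac{3889308299}{20898} \approx -1.8611 \cdot 10^{5}$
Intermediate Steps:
$d{\left(Q \right)} = 1$
$k = 2242$ ($k = 19 \left(81 + 37\right) = 19 \cdot 118 = 2242$)
$\left(k + n{\left(175,59 \right)}\right) \left(\frac{1}{24041 - 44939} + h{\left(d{\left(-8 \right)} \right)}\right) = \left(2242 + 175\right) \left(\frac{1}{24041 - 44939} - 77\right) = 2417 \left(\frac{1}{-20898} - 77\right) = 2417 \left(- \frac{1}{20898} - 77\right) = 2417 \left(- \frac{1609147}{20898}\right) = - \frac{3889308299}{20898}$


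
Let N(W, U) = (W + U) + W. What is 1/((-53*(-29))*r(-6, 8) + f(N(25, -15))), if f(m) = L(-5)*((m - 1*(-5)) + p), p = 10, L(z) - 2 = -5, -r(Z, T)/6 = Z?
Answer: 1/55182 ≈ 1.8122e-5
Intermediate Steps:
r(Z, T) = -6*Z
L(z) = -3 (L(z) = 2 - 5 = -3)
N(W, U) = U + 2*W (N(W, U) = (U + W) + W = U + 2*W)
f(m) = -45 - 3*m (f(m) = -3*((m - 1*(-5)) + 10) = -3*((m + 5) + 10) = -3*((5 + m) + 10) = -3*(15 + m) = -45 - 3*m)
1/((-53*(-29))*r(-6, 8) + f(N(25, -15))) = 1/((-53*(-29))*(-6*(-6)) + (-45 - 3*(-15 + 2*25))) = 1/(1537*36 + (-45 - 3*(-15 + 50))) = 1/(55332 + (-45 - 3*35)) = 1/(55332 + (-45 - 105)) = 1/(55332 - 150) = 1/55182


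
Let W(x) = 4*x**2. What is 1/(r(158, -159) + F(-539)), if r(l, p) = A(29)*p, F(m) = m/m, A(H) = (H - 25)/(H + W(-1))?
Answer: -11/201 ≈ -0.054726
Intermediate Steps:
A(H) = (-25 + H)/(4 + H) (A(H) = (H - 25)/(H + 4*(-1)**2) = (-25 + H)/(H + 4*1) = (-25 + H)/(H + 4) = (-25 + H)/(4 + H))
F(m) = 1
r(l, p) = 4*p/33 (r(l, p) = ((-25 + 29)/(4 + 29))*p = (4/33)*p = ((1/33)*4)*p = 4*p/33)
1/(r(158, -159) + F(-539)) = 1/((4/33)*(-159) + 1) = 1/(-212/11 + 1) = 1/(-201/11) = -11/201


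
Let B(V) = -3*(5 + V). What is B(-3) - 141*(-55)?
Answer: 7749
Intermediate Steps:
B(V) = -15 - 3*V
B(-3) - 141*(-55) = (-15 - 3*(-3)) - 141*(-55) = (-15 + 9) + 7755 = -6 + 7755 = 7749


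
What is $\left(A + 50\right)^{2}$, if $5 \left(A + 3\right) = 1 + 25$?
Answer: $\frac{68121}{25} \approx 2724.8$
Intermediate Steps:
$A = \frac{11}{5}$ ($A = -3 + \frac{1 + 25}{5} = -3 + \frac{1}{5} \cdot 26 = -3 + \frac{26}{5} = \frac{11}{5} \approx 2.2$)
$\left(A + 50\right)^{2} = \left(\frac{11}{5} + 50\right)^{2} = \left(\frac{261}{5}\right)^{2} = \frac{68121}{25}$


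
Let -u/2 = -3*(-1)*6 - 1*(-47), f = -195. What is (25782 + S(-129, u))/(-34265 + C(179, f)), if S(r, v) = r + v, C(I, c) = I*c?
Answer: -25523/69170 ≈ -0.36899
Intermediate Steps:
u = -130 (u = -2*(-3*(-1)*6 - 1*(-47)) = -2*(3*6 + 47) = -2*(18 + 47) = -2*65 = -130)
(25782 + S(-129, u))/(-34265 + C(179, f)) = (25782 + (-129 - 130))/(-34265 + 179*(-195)) = (25782 - 259)/(-34265 - 34905) = 25523/(-69170) = 25523*(-1/69170) = -25523/69170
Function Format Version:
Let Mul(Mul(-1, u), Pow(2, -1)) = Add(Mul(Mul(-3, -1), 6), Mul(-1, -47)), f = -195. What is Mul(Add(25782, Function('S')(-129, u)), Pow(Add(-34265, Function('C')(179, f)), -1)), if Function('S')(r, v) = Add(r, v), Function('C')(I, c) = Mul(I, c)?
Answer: Rational(-25523, 69170) ≈ -0.36899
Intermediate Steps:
u = -130 (u = Mul(-2, Add(Mul(Mul(-3, -1), 6), Mul(-1, -47))) = Mul(-2, Add(Mul(3, 6), 47)) = Mul(-2, Add(18, 47)) = Mul(-2, 65) = -130)
Mul(Add(25782, Function('S')(-129, u)), Pow(Add(-34265, Function('C')(179, f)), -1)) = Mul(Add(25782, Add(-129, -130)), Pow(Add(-34265, Mul(179, -195)), -1)) = Mul(Add(25782, -259), Pow(Add(-34265, -34905), -1)) = Mul(25523, Pow(-69170, -1)) = Mul(25523, Rational(-1, 69170)) = Rational(-25523, 69170)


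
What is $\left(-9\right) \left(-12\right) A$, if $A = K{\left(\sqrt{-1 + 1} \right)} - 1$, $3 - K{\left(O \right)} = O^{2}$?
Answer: $216$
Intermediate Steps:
$K{\left(O \right)} = 3 - O^{2}$
$A = 2$ ($A = \left(3 - \left(\sqrt{-1 + 1}\right)^{2}\right) - 1 = \left(3 - \left(\sqrt{0}\right)^{2}\right) - 1 = \left(3 - 0^{2}\right) - 1 = \left(3 - 0\right) - 1 = \left(3 + 0\right) - 1 = 3 - 1 = 2$)
$\left(-9\right) \left(-12\right) A = \left(-9\right) \left(-12\right) 2 = 108 \cdot 2 = 216$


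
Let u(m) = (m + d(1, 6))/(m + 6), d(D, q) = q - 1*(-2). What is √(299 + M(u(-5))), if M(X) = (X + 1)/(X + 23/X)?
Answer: √4790/4 ≈ 17.302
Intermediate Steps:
d(D, q) = 2 + q (d(D, q) = q + 2 = 2 + q)
u(m) = (8 + m)/(6 + m) (u(m) = (m + (2 + 6))/(m + 6) = (m + 8)/(6 + m) = (8 + m)/(6 + m))
M(X) = (1 + X)/(X + 23/X)
√(299 + M(u(-5))) = √(299 + ((8 - 5)/(6 - 5))*(1 + (8 - 5)/(6 - 5))/(23 + ((8 - 5)/(6 - 5))²)) = √(299 + (3/1)*(1 + 3/1)/(23 + (3/1)²)) = √(299 + (1*3)*(1 + 1*3)/(23 + (1*3)²)) = √(299 + 3*(1 + 3)/(23 + 3²)) = √(299 + 3*4/(23 + 9)) = √(299 + 3*4/32) = √(299 + 3*(1/32)*4) = √(299 + 3/8) = √(2395/8) = √4790/4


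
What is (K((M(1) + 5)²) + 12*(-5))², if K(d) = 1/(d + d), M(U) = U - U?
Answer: 8994001/2500 ≈ 3597.6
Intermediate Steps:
M(U) = 0
K(d) = 1/(2*d)
(K((M(1) + 5)²) + 12*(-5))² = (1/(2*((0 + 5)²)) + 12*(-5))² = (1/(2*(5²)) - 60)² = ((½)/25 - 60)² = ((½)*(1/25) - 60)² = (1/50 - 60)² = (-2999/50)² = 8994001/2500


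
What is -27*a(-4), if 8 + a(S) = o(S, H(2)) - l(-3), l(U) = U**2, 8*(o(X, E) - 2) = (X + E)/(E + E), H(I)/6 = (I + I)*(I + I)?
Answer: 51633/128 ≈ 403.38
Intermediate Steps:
H(I) = 24*I**2 (H(I) = 6*((I + I)*(I + I)) = 6*((2*I)*(2*I)) = 6*(4*I**2) = 24*I**2)
o(X, E) = 2 + (E + X)/(16*E) (o(X, E) = 2 + ((X + E)/(E + E))/8 = 2 + ((E + X)/((2*E)))/8 = 2 + ((E + X)*(1/(2*E)))/8 = 2 + ((E + X)/(2*E))/8 = 2 + (E + X)/(16*E))
a(S) = -239/16 + S/1536 (a(S) = -8 + ((S + 33*(24*2**2))/(16*((24*2**2))) - 1*(-3)**2) = -8 + ((S + 33*(24*4))/(16*((24*4))) - 1*9) = -8 + ((1/16)*(S + 33*96)/96 - 9) = -8 + ((1/16)*(1/96)*(S + 3168) - 9) = -8 + ((1/16)*(1/96)*(3168 + S) - 9) = -8 + ((33/16 + S/1536) - 9) = -8 + (-111/16 + S/1536) = -239/16 + S/1536)
-27*a(-4) = -27*(-239/16 + (1/1536)*(-4)) = -27*(-239/16 - 1/384) = -27*(-5737/384) = 51633/128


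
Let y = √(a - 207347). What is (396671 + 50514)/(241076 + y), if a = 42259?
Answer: 2450126615/1320859156 - 447185*I*√10318/14529450716 ≈ 1.8549 - 0.0031263*I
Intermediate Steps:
y = 4*I*√10318 (y = √(42259 - 207347) = √(-165088) = 4*I*√10318 ≈ 406.31*I)
(396671 + 50514)/(241076 + y) = (396671 + 50514)/(241076 + 4*I*√10318) = 447185/(241076 + 4*I*√10318)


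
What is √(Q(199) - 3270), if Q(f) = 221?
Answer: I*√3049 ≈ 55.218*I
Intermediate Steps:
√(Q(199) - 3270) = √(221 - 3270) = √(-3049) = I*√3049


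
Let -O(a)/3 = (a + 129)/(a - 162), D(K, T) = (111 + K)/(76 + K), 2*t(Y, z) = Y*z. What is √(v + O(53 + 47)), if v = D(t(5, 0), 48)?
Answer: 21*√39463/1178 ≈ 3.5414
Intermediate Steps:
t(Y, z) = Y*z/2 (t(Y, z) = (Y*z)/2 = Y*z/2)
D(K, T) = (111 + K)/(76 + K)
v = 111/76 (v = (111 + (½)*5*0)/(76 + (½)*5*0) = (111 + 0)/(76 + 0) = 111/76 ≈ 1.4605)
O(a) = -3*(129 + a)/(-162 + a) (O(a) = -3*(a + 129)/(a - 162) = -3*(129 + a)/(-162 + a))
√(v + O(53 + 47)) = √(111/76 + 3*(-129 - (53 + 47))/(-162 + (53 + 47))) = √(111/76 + 3*(-129 - 1*100)/(-162 + 100)) = √(111/76 + 3*(-129 - 100)/(-62)) = √(111/76 + 3*(-1/62)*(-229)) = √(111/76 + 687/62) = √(29547/2356) = 21*√39463/1178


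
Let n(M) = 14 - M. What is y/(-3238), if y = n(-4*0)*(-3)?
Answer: 21/1619 ≈ 0.012971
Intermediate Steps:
y = -42 (y = (14 - (-4)*0)*(-3) = (14 - 1*0)*(-3) = (14 + 0)*(-3) = 14*(-3) = -42)
y/(-3238) = -42/(-3238) = -42*(-1/3238) = 21/1619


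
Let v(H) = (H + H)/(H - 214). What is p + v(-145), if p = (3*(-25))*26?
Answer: -699760/359 ≈ -1949.2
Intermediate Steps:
v(H) = 2*H/(-214 + H) (v(H) = (2*H)/(-214 + H) = 2*H/(-214 + H))
p = -1950 (p = -75*26 = -1950)
p + v(-145) = -1950 + 2*(-145)/(-214 - 145) = -1950 + 2*(-145)/(-359) = -1950 + 2*(-145)*(-1/359) = -1950 + 290/359 = -699760/359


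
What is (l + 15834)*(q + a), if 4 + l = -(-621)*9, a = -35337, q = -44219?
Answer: -1704009964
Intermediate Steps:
l = 5585 (l = -4 - (-621)*9 = -4 - 1*(-5589) = -4 + 5589 = 5585)
(l + 15834)*(q + a) = (5585 + 15834)*(-44219 - 35337) = 21419*(-79556) = -1704009964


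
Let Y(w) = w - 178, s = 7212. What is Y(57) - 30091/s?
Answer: -902743/7212 ≈ -125.17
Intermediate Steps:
Y(w) = -178 + w
Y(57) - 30091/s = (-178 + 57) - 30091/7212 = -121 - 30091/7212 = -902743/7212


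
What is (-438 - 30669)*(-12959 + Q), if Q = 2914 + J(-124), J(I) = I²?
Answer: -165831417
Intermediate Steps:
Q = 18290 (Q = 2914 + (-124)² = 2914 + 15376 = 18290)
(-438 - 30669)*(-12959 + Q) = (-438 - 30669)*(-12959 + 18290) = -31107*5331 = -165831417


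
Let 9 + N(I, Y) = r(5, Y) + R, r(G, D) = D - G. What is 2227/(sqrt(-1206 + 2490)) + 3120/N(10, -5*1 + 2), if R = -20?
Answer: -3120/37 + 2227*sqrt(321)/642 ≈ -22.175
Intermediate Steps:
N(I, Y) = -34 + Y (N(I, Y) = -9 + ((Y - 1*5) - 20) = -9 + ((Y - 5) - 20) = -9 + ((-5 + Y) - 20) = -9 + (-25 + Y) = -34 + Y)
2227/(sqrt(-1206 + 2490)) + 3120/N(10, -5*1 + 2) = 2227/(sqrt(-1206 + 2490)) + 3120/(-34 + (-5*1 + 2)) = 2227/(sqrt(1284)) + 3120/(-34 + (-5 + 2)) = 2227/((2*sqrt(321))) + 3120/(-34 - 3) = 2227*(sqrt(321)/642) + 3120/(-37) = 2227*sqrt(321)/642 + 3120*(-1/37) = 2227*sqrt(321)/642 - 3120/37 = -3120/37 + 2227*sqrt(321)/642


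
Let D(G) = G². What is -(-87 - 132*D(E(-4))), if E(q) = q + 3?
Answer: 219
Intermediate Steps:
E(q) = 3 + q
-(-87 - 132*D(E(-4))) = -(-87 - 132*(3 - 4)²) = -(-87 - 132*(-1)²) = -(-87 - 132*1) = -(-87 - 132) = -1*(-219) = 219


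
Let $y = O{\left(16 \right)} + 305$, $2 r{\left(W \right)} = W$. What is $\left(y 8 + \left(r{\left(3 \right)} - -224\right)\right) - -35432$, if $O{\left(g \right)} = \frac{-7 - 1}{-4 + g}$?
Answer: $\frac{228553}{6} \approx 38092.0$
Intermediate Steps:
$r{\left(W \right)} = \frac{W}{2}$
$O{\left(g \right)} = - \frac{8}{-4 + g}$
$y = \frac{913}{3}$ ($y = - \frac{8}{-4 + 16} + 305 = - \frac{8}{12} + 305 = \left(-8\right) \frac{1}{12} + 305 = - \frac{2}{3} + 305 = \frac{913}{3} \approx 304.33$)
$\left(y 8 + \left(r{\left(3 \right)} - -224\right)\right) - -35432 = \left(\frac{913}{3} \cdot 8 + \left(\frac{1}{2} \cdot 3 - -224\right)\right) - -35432 = \left(\frac{7304}{3} + \left(\frac{3}{2} + 224\right)\right) + 35432 = \left(\frac{7304}{3} + \frac{451}{2}\right) + 35432 = \frac{15961}{6} + 35432 = \frac{228553}{6}$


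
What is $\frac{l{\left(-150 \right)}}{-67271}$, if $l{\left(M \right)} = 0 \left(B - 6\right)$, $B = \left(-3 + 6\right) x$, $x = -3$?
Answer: $0$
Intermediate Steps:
$B = -9$ ($B = \left(-3 + 6\right) \left(-3\right) = 3 \left(-3\right) = -9$)
$l{\left(M \right)} = 0$ ($l{\left(M \right)} = 0 \left(-9 - 6\right) = 0 \left(-15\right) = 0$)
$\frac{l{\left(-150 \right)}}{-67271} = \frac{0}{-67271} = 0 \left(- \frac{1}{67271}\right) = 0$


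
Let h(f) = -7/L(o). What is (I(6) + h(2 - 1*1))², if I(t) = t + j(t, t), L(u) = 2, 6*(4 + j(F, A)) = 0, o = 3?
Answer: 9/4 ≈ 2.2500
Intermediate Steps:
j(F, A) = -4 (j(F, A) = -4 + (⅙)*0 = -4 + 0 = -4)
I(t) = -4 + t (I(t) = t - 4 = -4 + t)
h(f) = -7/2
(I(6) + h(2 - 1*1))² = ((-4 + 6) - 7/2)² = (2 - 7/2)² = (-3/2)² = 9/4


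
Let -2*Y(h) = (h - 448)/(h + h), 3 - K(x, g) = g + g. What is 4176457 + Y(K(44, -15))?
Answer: 551292739/132 ≈ 4.1765e+6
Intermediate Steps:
K(x, g) = 3 - 2*g (K(x, g) = 3 - (g + g) = 3 - 2*g)
Y(h) = -(-448 + h)/(4*h) (Y(h) = -(h - 448)/(2*(h + h)) = -(-448 + h)/(2*(2*h)) = -(-448 + h)*1/(2*h)/2 = -(-448 + h)/(4*h))
4176457 + Y(K(44, -15)) = 4176457 + (448 - (3 - 2*(-15)))/(4*(3 - 2*(-15))) = 4176457 + (448 - (3 + 30))/(4*(3 + 30)) = 4176457 + (¼)*(448 - 1*33)/33 = 4176457 + (¼)*(1/33)*(448 - 33) = 4176457 + (¼)*(1/33)*415 = 4176457 + 415/132 = 551292739/132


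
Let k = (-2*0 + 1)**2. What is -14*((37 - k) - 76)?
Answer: 560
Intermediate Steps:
k = 1 (k = (0 + 1)**2 = 1**2 = 1)
-14*((37 - k) - 76) = -14*((37 - 1*1) - 76) = -14*((37 - 1) - 76) = -14*(36 - 76) = -14*(-40) = 560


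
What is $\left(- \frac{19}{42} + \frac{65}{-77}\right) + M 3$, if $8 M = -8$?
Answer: $- \frac{1985}{462} \approx -4.2965$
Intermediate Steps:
$M = -1$ ($M = \frac{1}{8} \left(-8\right) = -1$)
$\left(- \frac{19}{42} + \frac{65}{-77}\right) + M 3 = \left(- \frac{19}{42} + \frac{65}{-77}\right) - 3 = \left(\left(-19\right) \frac{1}{42} + 65 \left(- \frac{1}{77}\right)\right) - 3 = \left(- \frac{19}{42} - \frac{65}{77}\right) - 3 = - \frac{599}{462} - 3 = - \frac{1985}{462}$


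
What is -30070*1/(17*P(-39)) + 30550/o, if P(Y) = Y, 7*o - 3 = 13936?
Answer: 560928280/9241557 ≈ 60.696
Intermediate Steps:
o = 13939/7 (o = 3/7 + (⅐)*13936 = 3/7 + 13936/7 = 13939/7 ≈ 1991.3)
-30070*1/(17*P(-39)) + 30550/o = -30070/(17*(-39)) + 30550/(13939/7) = -30070/(-663) + 30550*(7/13939) = -30070*(-1/663) + 213850/13939 = 30070/663 + 213850/13939 = 560928280/9241557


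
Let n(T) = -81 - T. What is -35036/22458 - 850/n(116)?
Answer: 1628/591 ≈ 2.7547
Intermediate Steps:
-35036/22458 - 850/n(116) = -35036/22458 - 850/(-81 - 1*116) = -35036*1/22458 - 850/(-81 - 116) = -922/591 - 850/(-197) = -922/591 - 850*(-1/197) = -922/591 + 850/197 = 1628/591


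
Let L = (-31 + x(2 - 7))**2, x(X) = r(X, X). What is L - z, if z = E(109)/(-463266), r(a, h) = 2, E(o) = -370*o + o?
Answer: 43285165/51474 ≈ 840.91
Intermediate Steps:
E(o) = -369*o
x(X) = 2
z = 4469/51474 (z = -369*109/(-463266) = -40221*(-1/463266) = 4469/51474 ≈ 0.086820)
L = 841 (L = (-31 + 2)**2 = (-29)**2 = 841)
L - z = 841 - 1*4469/51474 = 841 - 4469/51474 = 43285165/51474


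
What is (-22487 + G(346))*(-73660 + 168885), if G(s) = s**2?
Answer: 9258631525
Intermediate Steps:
(-22487 + G(346))*(-73660 + 168885) = (-22487 + 346**2)*(-73660 + 168885) = (-22487 + 119716)*95225 = 97229*95225 = 9258631525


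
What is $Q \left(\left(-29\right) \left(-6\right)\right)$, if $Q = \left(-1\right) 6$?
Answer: $-1044$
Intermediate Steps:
$Q = -6$
$Q \left(\left(-29\right) \left(-6\right)\right) = - 6 \left(\left(-29\right) \left(-6\right)\right) = \left(-6\right) 174 = -1044$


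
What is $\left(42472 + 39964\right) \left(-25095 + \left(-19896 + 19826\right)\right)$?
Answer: $-2074501940$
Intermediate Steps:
$\left(42472 + 39964\right) \left(-25095 + \left(-19896 + 19826\right)\right) = 82436 \left(-25095 - 70\right) = 82436 \left(-25165\right) = -2074501940$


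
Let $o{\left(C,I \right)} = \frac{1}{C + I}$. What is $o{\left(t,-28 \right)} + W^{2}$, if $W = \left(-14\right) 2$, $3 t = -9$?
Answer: $\frac{24303}{31} \approx 783.97$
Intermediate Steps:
$t = -3$ ($t = \frac{1}{3} \left(-9\right) = -3$)
$W = -28$
$o{\left(t,-28 \right)} + W^{2} = \frac{1}{-3 - 28} + \left(-28\right)^{2} = \frac{1}{-31} + 784 = - \frac{1}{31} + 784 = \frac{24303}{31}$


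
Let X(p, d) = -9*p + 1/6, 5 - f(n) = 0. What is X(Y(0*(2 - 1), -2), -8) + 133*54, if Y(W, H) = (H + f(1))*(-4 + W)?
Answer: 43741/6 ≈ 7290.2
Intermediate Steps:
f(n) = 5 (f(n) = 5 - 1*0 = 5 + 0 = 5)
Y(W, H) = (-4 + W)*(5 + H) (Y(W, H) = (H + 5)*(-4 + W) = (5 + H)*(-4 + W) = (-4 + W)*(5 + H))
X(p, d) = ⅙ - 9*p (X(p, d) = -9*p + ⅙ = ⅙ - 9*p)
X(Y(0*(2 - 1), -2), -8) + 133*54 = (⅙ - 9*(-20 - 4*(-2) + 5*(0*(2 - 1)) - 0*(2 - 1))) + 133*54 = (⅙ - 9*(-20 + 8 + 5*(0*1) - 0)) + 7182 = (⅙ - 9*(-20 + 8 + 5*0 - 2*0)) + 7182 = (⅙ - 9*(-20 + 8 + 0 + 0)) + 7182 = (⅙ - 9*(-12)) + 7182 = (⅙ + 108) + 7182 = 649/6 + 7182 = 43741/6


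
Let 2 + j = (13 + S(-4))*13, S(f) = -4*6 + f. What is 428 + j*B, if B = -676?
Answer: 133600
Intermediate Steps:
S(f) = -24 + f
j = -197 (j = -2 + (13 + (-24 - 4))*13 = -2 + (13 - 28)*13 = -2 - 15*13 = -2 - 195 = -197)
428 + j*B = 428 - 197*(-676) = 428 + 133172 = 133600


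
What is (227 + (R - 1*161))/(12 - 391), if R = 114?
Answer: -180/379 ≈ -0.47493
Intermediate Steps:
(227 + (R - 1*161))/(12 - 391) = (227 + (114 - 1*161))/(12 - 391) = (227 + (114 - 161))/(-379) = (227 - 47)*(-1/379) = 180*(-1/379) = -180/379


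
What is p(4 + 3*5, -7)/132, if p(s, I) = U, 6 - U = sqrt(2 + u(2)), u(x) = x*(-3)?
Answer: 1/22 - I/66 ≈ 0.045455 - 0.015152*I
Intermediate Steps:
u(x) = -3*x
U = 6 - 2*I (U = 6 - sqrt(2 - 3*2) = 6 - sqrt(2 - 6) = 6 - sqrt(-4) = 6 - 2*I ≈ 6.0 - 2.0*I)
p(s, I) = 6 - 2*I
p(4 + 3*5, -7)/132 = (6 - 2*I)/132 = (6 - 2*I)*(1/132) = 1/22 - I/66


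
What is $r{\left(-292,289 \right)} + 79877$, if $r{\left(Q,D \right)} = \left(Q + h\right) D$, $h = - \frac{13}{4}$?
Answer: $- \frac{21801}{4} \approx -5450.3$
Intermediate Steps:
$h = - \frac{13}{4}$ ($h = \left(-13\right) \frac{1}{4} = - \frac{13}{4} \approx -3.25$)
$r{\left(Q,D \right)} = D \left(- \frac{13}{4} + Q\right)$ ($r{\left(Q,D \right)} = \left(Q - \frac{13}{4}\right) D = \left(- \frac{13}{4} + Q\right) D = D \left(- \frac{13}{4} + Q\right)$)
$r{\left(-292,289 \right)} + 79877 = \frac{1}{4} \cdot 289 \left(-13 + 4 \left(-292\right)\right) + 79877 = \frac{1}{4} \cdot 289 \left(-13 - 1168\right) + 79877 = \frac{1}{4} \cdot 289 \left(-1181\right) + 79877 = - \frac{341309}{4} + 79877 = - \frac{21801}{4}$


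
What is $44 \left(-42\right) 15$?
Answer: $-27720$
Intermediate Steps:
$44 \left(-42\right) 15 = \left(-1848\right) 15 = -27720$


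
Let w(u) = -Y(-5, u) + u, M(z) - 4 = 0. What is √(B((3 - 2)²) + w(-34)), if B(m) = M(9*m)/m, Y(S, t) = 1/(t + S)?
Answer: I*√45591/39 ≈ 5.4749*I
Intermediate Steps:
M(z) = 4 (M(z) = 4 + 0 = 4)
Y(S, t) = 1/(S + t)
w(u) = u - 1/(-5 + u) (w(u) = -1/(-5 + u) + u = u - 1/(-5 + u))
B(m) = 4/m
√(B((3 - 2)²) + w(-34)) = √(4/((3 - 2)²) + (-1 - 34*(-5 - 34))/(-5 - 34)) = √(4/(1²) + (-1 - 34*(-39))/(-39)) = √(4/1 - (-1 + 1326)/39) = √(4*1 - 1/39*1325) = √(4 - 1325/39) = √(-1169/39) = I*√45591/39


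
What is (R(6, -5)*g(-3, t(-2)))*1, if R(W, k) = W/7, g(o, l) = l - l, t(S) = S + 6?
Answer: 0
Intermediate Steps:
t(S) = 6 + S
g(o, l) = 0
R(W, k) = W/7 (R(W, k) = W*(1/7) = W/7)
(R(6, -5)*g(-3, t(-2)))*1 = (((1/7)*6)*0)*1 = ((6/7)*0)*1 = 0*1 = 0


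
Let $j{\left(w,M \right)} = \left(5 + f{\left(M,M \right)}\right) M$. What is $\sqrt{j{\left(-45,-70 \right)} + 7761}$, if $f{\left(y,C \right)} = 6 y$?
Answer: $\sqrt{36811} \approx 191.86$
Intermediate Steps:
$j{\left(w,M \right)} = M \left(5 + 6 M\right)$ ($j{\left(w,M \right)} = \left(5 + 6 M\right) M = M \left(5 + 6 M\right)$)
$\sqrt{j{\left(-45,-70 \right)} + 7761} = \sqrt{- 70 \left(5 + 6 \left(-70\right)\right) + 7761} = \sqrt{- 70 \left(5 - 420\right) + 7761} = \sqrt{\left(-70\right) \left(-415\right) + 7761} = \sqrt{29050 + 7761} = \sqrt{36811}$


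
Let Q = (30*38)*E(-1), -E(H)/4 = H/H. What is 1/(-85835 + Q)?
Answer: -1/90395 ≈ -1.1063e-5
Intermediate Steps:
E(H) = -4 (E(H) = -4*H/H = -4*1 = -4)
Q = -4560 (Q = (30*38)*(-4) = 1140*(-4) = -4560)
1/(-85835 + Q) = 1/(-85835 - 4560) = 1/(-90395) = -1/90395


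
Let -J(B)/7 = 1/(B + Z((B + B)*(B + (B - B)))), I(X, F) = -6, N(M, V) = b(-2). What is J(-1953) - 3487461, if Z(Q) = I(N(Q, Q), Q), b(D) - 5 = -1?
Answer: -6831936092/1959 ≈ -3.4875e+6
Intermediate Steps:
b(D) = 4 (b(D) = 5 - 1 = 4)
N(M, V) = 4
Z(Q) = -6
J(B) = -7/(-6 + B) (J(B) = -7/(B - 6) = -7/(-6 + B))
J(-1953) - 3487461 = -7/(-6 - 1953) - 3487461 = -7/(-1959) - 3487461 = -7*(-1/1959) - 3487461 = 7/1959 - 3487461 = -6831936092/1959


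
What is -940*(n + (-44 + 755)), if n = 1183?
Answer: -1780360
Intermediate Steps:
-940*(n + (-44 + 755)) = -940*(1183 + (-44 + 755)) = -940*(1183 + 711) = -940*1894 = -1780360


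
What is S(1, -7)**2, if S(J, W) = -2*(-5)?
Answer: 100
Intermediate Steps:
S(J, W) = 10
S(1, -7)**2 = 10**2 = 100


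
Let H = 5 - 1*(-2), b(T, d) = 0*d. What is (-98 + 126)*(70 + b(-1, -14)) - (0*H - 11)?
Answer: 1971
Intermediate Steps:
b(T, d) = 0
H = 7 (H = 5 + 2 = 7)
(-98 + 126)*(70 + b(-1, -14)) - (0*H - 11) = (-98 + 126)*(70 + 0) - (0*7 - 11) = 28*70 - (0 - 11) = 1960 - 1*(-11) = 1960 + 11 = 1971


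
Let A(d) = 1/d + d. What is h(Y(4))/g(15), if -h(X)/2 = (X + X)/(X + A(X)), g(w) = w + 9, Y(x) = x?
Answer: -8/99 ≈ -0.080808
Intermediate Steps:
g(w) = 9 + w
A(d) = d + 1/d
h(X) = -4*X/(1/X + 2*X) (h(X) = -2*(X + X)/(X + (X + 1/X)) = -2*2*X/(1/X + 2*X) = -4*X/(1/X + 2*X))
h(Y(4))/g(15) = (-4*4²/(1 + 2*4²))/(9 + 15) = -4*16/(1 + 2*16)/24 = -4*16/(1 + 32)*(1/24) = -4*16/33*(1/24) = -4*16*1/33*(1/24) = -64/33*1/24 = -8/99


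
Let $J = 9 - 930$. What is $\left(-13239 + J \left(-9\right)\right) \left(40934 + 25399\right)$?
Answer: $-328348350$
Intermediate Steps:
$J = -921$ ($J = 9 - 930 = -921$)
$\left(-13239 + J \left(-9\right)\right) \left(40934 + 25399\right) = \left(-13239 - -8289\right) \left(40934 + 25399\right) = \left(-13239 + 8289\right) 66333 = \left(-4950\right) 66333 = -328348350$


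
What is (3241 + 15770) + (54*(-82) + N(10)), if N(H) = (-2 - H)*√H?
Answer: 14583 - 12*√10 ≈ 14545.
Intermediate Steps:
N(H) = √H*(-2 - H)
(3241 + 15770) + (54*(-82) + N(10)) = (3241 + 15770) + (54*(-82) + √10*(-2 - 1*10)) = 19011 + (-4428 + √10*(-2 - 10)) = 19011 + (-4428 + √10*(-12)) = 19011 + (-4428 - 12*√10) = 14583 - 12*√10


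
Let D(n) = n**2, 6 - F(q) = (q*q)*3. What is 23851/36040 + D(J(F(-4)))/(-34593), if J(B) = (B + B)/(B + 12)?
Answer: 242586791/366685800 ≈ 0.66157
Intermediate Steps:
F(q) = 6 - 3*q**2 (F(q) = 6 - q*q*3 = 6 - q**2*3 = 6 - 3*q**2)
J(B) = 2*B/(12 + B) (J(B) = (2*B)/(12 + B) = 2*B/(12 + B))
23851/36040 + D(J(F(-4)))/(-34593) = 23851/36040 + (2*(6 - 3*(-4)**2)/(12 + (6 - 3*(-4)**2)))**2/(-34593) = 23851*(1/36040) + (2*(6 - 3*16)/(12 + (6 - 3*16)))**2*(-1/34593) = 1403/2120 + (2*(6 - 48)/(12 + (6 - 48)))**2*(-1/34593) = 1403/2120 + (2*(-42)/(12 - 42))**2*(-1/34593) = 1403/2120 + (2*(-42)/(-30))**2*(-1/34593) = 1403/2120 + (2*(-42)*(-1/30))**2*(-1/34593) = 1403/2120 + (14/5)**2*(-1/34593) = 1403/2120 + (196/25)*(-1/34593) = 1403/2120 - 196/864825 = 242586791/366685800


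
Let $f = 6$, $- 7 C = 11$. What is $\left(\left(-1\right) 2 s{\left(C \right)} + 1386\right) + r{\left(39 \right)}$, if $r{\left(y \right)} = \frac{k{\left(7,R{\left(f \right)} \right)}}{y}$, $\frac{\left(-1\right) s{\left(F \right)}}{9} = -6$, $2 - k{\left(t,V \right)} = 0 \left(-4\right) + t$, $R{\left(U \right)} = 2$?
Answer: $\frac{49837}{39} \approx 1277.9$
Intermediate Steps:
$C = - \frac{11}{7}$ ($C = \left(- \frac{1}{7}\right) 11 = - \frac{11}{7} \approx -1.5714$)
$k{\left(t,V \right)} = 2 - t$ ($k{\left(t,V \right)} = 2 - \left(0 \left(-4\right) + t\right) = 2 - \left(0 + t\right) = 2 - t$)
$s{\left(F \right)} = 54$ ($s{\left(F \right)} = \left(-9\right) \left(-6\right) = 54$)
$r{\left(y \right)} = - \frac{5}{y}$ ($r{\left(y \right)} = \frac{2 - 7}{y} = - \frac{5}{y}$)
$\left(\left(-1\right) 2 s{\left(C \right)} + 1386\right) + r{\left(39 \right)} = \left(\left(-1\right) 2 \cdot 54 + 1386\right) - \frac{5}{39} = \left(\left(-2\right) 54 + 1386\right) - \frac{5}{39} = \left(-108 + 1386\right) - \frac{5}{39} = 1278 - \frac{5}{39} = \frac{49837}{39}$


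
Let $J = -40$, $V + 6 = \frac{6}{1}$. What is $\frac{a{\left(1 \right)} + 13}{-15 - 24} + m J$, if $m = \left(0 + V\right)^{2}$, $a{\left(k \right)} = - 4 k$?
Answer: $- \frac{3}{13} \approx -0.23077$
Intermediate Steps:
$V = 0$ ($V = -6 + \frac{6}{1} = -6 + 6 \cdot 1 = -6 + 6 = 0$)
$m = 0$ ($m = \left(0 + 0\right)^{2} = 0^{2} = 0$)
$\frac{a{\left(1 \right)} + 13}{-15 - 24} + m J = \frac{\left(-4\right) 1 + 13}{-15 - 24} + 0 \left(-40\right) = \frac{-4 + 13}{-39} + 0 = 9 \left(- \frac{1}{39}\right) + 0 = - \frac{3}{13} + 0 = - \frac{3}{13}$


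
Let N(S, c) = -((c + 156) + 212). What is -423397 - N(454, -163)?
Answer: -423192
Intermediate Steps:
N(S, c) = -368 - c (N(S, c) = -((156 + c) + 212) = -(368 + c) = -368 - c)
-423397 - N(454, -163) = -423397 - (-368 - 1*(-163)) = -423397 - (-368 + 163) = -423397 - 1*(-205) = -423397 + 205 = -423192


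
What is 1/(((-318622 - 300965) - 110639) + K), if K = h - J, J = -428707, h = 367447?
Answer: 1/65928 ≈ 1.5168e-5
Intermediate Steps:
K = 796154 (K = 367447 - 1*(-428707) = 367447 + 428707 = 796154)
1/(((-318622 - 300965) - 110639) + K) = 1/(((-318622 - 300965) - 110639) + 796154) = 1/((-619587 - 110639) + 796154) = 1/(-730226 + 796154) = 1/65928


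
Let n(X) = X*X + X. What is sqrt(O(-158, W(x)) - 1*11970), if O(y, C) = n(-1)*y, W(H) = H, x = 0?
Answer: 3*I*sqrt(1330) ≈ 109.41*I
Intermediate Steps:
n(X) = X + X**2 (n(X) = X**2 + X = X + X**2)
O(y, C) = 0 (O(y, C) = (-(1 - 1))*y = (-1*0)*y = 0*y = 0)
sqrt(O(-158, W(x)) - 1*11970) = sqrt(0 - 1*11970) = sqrt(0 - 11970) = sqrt(-11970) = 3*I*sqrt(1330)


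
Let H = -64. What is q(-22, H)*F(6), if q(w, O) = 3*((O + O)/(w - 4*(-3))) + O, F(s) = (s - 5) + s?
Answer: -896/5 ≈ -179.20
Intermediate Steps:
F(s) = -5 + 2*s (F(s) = (-5 + s) + s = -5 + 2*s)
q(w, O) = O + 6*O/(12 + w) (q(w, O) = 3*((2*O)/(w + 12)) + O = 3*((2*O)/(12 + w)) + O = 3*(2*O/(12 + w)) + O = 6*O/(12 + w) + O = O + 6*O/(12 + w))
q(-22, H)*F(6) = (-64*(18 - 22)/(12 - 22))*(-5 + 2*6) = (-64*(-4)/(-10))*(-5 + 12) = -64*(-⅒)*(-4)*7 = -128/5*7 = -896/5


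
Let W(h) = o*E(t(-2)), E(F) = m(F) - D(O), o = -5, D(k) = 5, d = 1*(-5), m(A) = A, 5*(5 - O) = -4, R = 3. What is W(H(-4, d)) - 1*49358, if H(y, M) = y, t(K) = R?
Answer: -49348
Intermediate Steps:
O = 29/5 (O = 5 - ⅕*(-4) = 5 + ⅘ = 29/5 ≈ 5.8000)
d = -5
t(K) = 3
E(F) = -5 + F (E(F) = F - 1*5 = F - 5 = -5 + F)
W(h) = 10 (W(h) = -5*(-5 + 3) = -5*(-2) = 10)
W(H(-4, d)) - 1*49358 = 10 - 1*49358 = 10 - 49358 = -49348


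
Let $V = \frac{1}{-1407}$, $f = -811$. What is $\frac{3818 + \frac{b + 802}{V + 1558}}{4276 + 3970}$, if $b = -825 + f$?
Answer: $\frac{4184141726}{9038048915} \approx 0.46295$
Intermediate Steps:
$V = - \frac{1}{1407} \approx -0.00071073$
$b = -1636$ ($b = -825 - 811 = -1636$)
$\frac{3818 + \frac{b + 802}{V + 1558}}{4276 + 3970} = \frac{3818 + \frac{-1636 + 802}{- \frac{1}{1407} + 1558}}{4276 + 3970} = \frac{3818 - \frac{834}{\frac{2192105}{1407}}}{8246} = \left(3818 - \frac{1173438}{2192105}\right) \frac{1}{8246} = \frac{8368283452}{2192105} \cdot \frac{1}{8246} = \frac{4184141726}{9038048915}$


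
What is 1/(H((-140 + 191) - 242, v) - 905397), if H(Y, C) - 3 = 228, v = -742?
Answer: -1/905166 ≈ -1.1048e-6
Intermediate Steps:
H(Y, C) = 231 (H(Y, C) = 3 + 228 = 231)
1/(H((-140 + 191) - 242, v) - 905397) = 1/(231 - 905397) = 1/(-905166) = -1/905166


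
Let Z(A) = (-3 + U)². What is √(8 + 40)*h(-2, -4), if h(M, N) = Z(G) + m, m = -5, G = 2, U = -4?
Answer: 176*√3 ≈ 304.84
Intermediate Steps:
Z(A) = 49 (Z(A) = (-3 - 4)² = (-7)² = 49)
h(M, N) = 44 (h(M, N) = 49 - 5 = 44)
√(8 + 40)*h(-2, -4) = √(8 + 40)*44 = √48*44 = (4*√3)*44 = 176*√3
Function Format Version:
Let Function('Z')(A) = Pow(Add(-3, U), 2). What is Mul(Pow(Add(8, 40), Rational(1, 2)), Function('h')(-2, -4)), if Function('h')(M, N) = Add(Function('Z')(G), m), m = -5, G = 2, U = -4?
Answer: Mul(176, Pow(3, Rational(1, 2))) ≈ 304.84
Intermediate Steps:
Function('Z')(A) = 49 (Function('Z')(A) = Pow(Add(-3, -4), 2) = Pow(-7, 2) = 49)
Function('h')(M, N) = 44 (Function('h')(M, N) = Add(49, -5) = 44)
Mul(Pow(Add(8, 40), Rational(1, 2)), Function('h')(-2, -4)) = Mul(Pow(Add(8, 40), Rational(1, 2)), 44) = Mul(Pow(48, Rational(1, 2)), 44) = Mul(Mul(4, Pow(3, Rational(1, 2))), 44) = Mul(176, Pow(3, Rational(1, 2)))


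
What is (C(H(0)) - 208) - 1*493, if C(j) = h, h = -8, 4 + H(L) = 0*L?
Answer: -709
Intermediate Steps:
H(L) = -4 (H(L) = -4 + 0*L = -4 + 0 = -4)
C(j) = -8
(C(H(0)) - 208) - 1*493 = (-8 - 208) - 1*493 = -216 - 493 = -709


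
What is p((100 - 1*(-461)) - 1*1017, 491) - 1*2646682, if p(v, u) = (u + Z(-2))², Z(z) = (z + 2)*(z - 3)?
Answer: -2405601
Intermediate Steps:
Z(z) = (-3 + z)*(2 + z) (Z(z) = (2 + z)*(-3 + z) = (-3 + z)*(2 + z))
p(v, u) = u² (p(v, u) = (u + (-6 + (-2)² - 1*(-2)))² = (u + (-6 + 4 + 2))² = (u + 0)² = u²)
p((100 - 1*(-461)) - 1*1017, 491) - 1*2646682 = 491² - 1*2646682 = 241081 - 2646682 = -2405601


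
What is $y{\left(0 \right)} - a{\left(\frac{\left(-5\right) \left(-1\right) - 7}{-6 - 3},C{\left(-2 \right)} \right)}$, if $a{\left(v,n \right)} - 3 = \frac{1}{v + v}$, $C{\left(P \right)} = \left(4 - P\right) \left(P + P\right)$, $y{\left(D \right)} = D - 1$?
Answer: $- \frac{25}{4} \approx -6.25$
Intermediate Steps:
$y{\left(D \right)} = -1 + D$ ($y{\left(D \right)} = D - 1 = -1 + D$)
$C{\left(P \right)} = 2 P \left(4 - P\right)$ ($C{\left(P \right)} = \left(4 - P\right) 2 P = 2 P \left(4 - P\right)$)
$a{\left(v,n \right)} = 3 + \frac{1}{2 v}$ ($a{\left(v,n \right)} = 3 + \frac{1}{v + v} = 3 + \frac{1}{2 v}$)
$y{\left(0 \right)} - a{\left(\frac{\left(-5\right) \left(-1\right) - 7}{-6 - 3},C{\left(-2 \right)} \right)} = \left(-1 + 0\right) - \left(3 + \frac{1}{2 \frac{\left(-5\right) \left(-1\right) - 7}{-6 - 3}}\right) = -1 - \left(3 + \frac{1}{2 \frac{5 - 7}{-9}}\right) = -1 - \left(3 + \frac{1}{2 \left(\left(-2\right) \left(- \frac{1}{9}\right)\right)}\right) = -1 - \left(3 + \frac{1}{2 \cdot \frac{2}{9}}\right) = -1 - \left(3 + \frac{1}{2} \cdot \frac{9}{2}\right) = -1 - \left(3 + \frac{9}{4}\right) = -1 - \frac{21}{4} = - \frac{25}{4}$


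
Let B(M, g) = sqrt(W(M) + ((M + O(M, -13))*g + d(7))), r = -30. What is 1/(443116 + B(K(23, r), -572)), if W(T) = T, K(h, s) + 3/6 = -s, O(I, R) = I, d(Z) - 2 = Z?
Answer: 886232/392703646331 - 3*I*sqrt(14982)/392703646331 ≈ 2.2567e-6 - 9.3506e-10*I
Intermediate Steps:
d(Z) = 2 + Z
K(h, s) = -1/2 - s
B(M, g) = sqrt(9 + M + 2*M*g) (B(M, g) = sqrt(M + ((M + M)*g + (2 + 7))) = sqrt(M + ((2*M)*g + 9)) = sqrt(M + (2*M*g + 9)) = sqrt(M + (9 + 2*M*g)) = sqrt(9 + M + 2*M*g))
1/(443116 + B(K(23, r), -572)) = 1/(443116 + sqrt(9 + (-1/2 - 1*(-30)) + 2*(-1/2 - 1*(-30))*(-572))) = 1/(443116 + sqrt(9 + (-1/2 + 30) + 2*(-1/2 + 30)*(-572))) = 1/(443116 + sqrt(9 + 59/2 + 2*(59/2)*(-572))) = 1/(443116 + sqrt(9 + 59/2 - 33748)) = 1/(443116 + sqrt(-67419/2)) = 1/(443116 + 3*I*sqrt(14982)/2)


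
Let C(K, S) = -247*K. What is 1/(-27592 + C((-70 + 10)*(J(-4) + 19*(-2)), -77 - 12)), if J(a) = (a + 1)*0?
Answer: -1/590752 ≈ -1.6928e-6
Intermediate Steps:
J(a) = 0 (J(a) = (1 + a)*0 = 0)
1/(-27592 + C((-70 + 10)*(J(-4) + 19*(-2)), -77 - 12)) = 1/(-27592 - 247*(-70 + 10)*(0 + 19*(-2))) = 1/(-27592 - (-14820)*(0 - 38)) = 1/(-27592 - (-14820)*(-38)) = 1/(-27592 - 247*2280) = 1/(-27592 - 563160) = 1/(-590752) = -1/590752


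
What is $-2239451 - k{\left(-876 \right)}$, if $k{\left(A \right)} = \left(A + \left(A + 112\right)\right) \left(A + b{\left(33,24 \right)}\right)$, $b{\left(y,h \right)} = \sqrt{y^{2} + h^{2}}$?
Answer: $-3676091 + 4920 \sqrt{185} \approx -3.6092 \cdot 10^{6}$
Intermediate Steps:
$b{\left(y,h \right)} = \sqrt{h^{2} + y^{2}}$
$k{\left(A \right)} = \left(112 + 2 A\right) \left(A + 3 \sqrt{185}\right)$ ($k{\left(A \right)} = \left(A + \left(A + 112\right)\right) \left(A + \sqrt{24^{2} + 33^{2}}\right) = \left(A + \left(112 + A\right)\right) \left(A + \sqrt{576 + 1089}\right) = \left(112 + 2 A\right) \left(A + \sqrt{1665}\right) = \left(112 + 2 A\right) \left(A + 3 \sqrt{185}\right)$)
$-2239451 - k{\left(-876 \right)} = -2239451 - \left(2 \left(-876\right)^{2} + 112 \left(-876\right) + 336 \sqrt{185} + 6 \left(-876\right) \sqrt{185}\right) = -2239451 - \left(2 \cdot 767376 - 98112 + 336 \sqrt{185} - 5256 \sqrt{185}\right) = -2239451 - \left(1534752 - 98112 + 336 \sqrt{185} - 5256 \sqrt{185}\right) = -2239451 - \left(1436640 - 4920 \sqrt{185}\right) = -3676091 + 4920 \sqrt{185}$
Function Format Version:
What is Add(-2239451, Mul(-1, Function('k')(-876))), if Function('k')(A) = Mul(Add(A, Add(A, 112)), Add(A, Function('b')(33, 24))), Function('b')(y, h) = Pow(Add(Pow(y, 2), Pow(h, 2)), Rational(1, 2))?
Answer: Add(-3676091, Mul(4920, Pow(185, Rational(1, 2)))) ≈ -3.6092e+6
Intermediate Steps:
Function('b')(y, h) = Pow(Add(Pow(h, 2), Pow(y, 2)), Rational(1, 2))
Function('k')(A) = Mul(Add(112, Mul(2, A)), Add(A, Mul(3, Pow(185, Rational(1, 2))))) (Function('k')(A) = Mul(Add(A, Add(A, 112)), Add(A, Pow(Add(Pow(24, 2), Pow(33, 2)), Rational(1, 2)))) = Mul(Add(A, Add(112, A)), Add(A, Pow(Add(576, 1089), Rational(1, 2)))) = Mul(Add(112, Mul(2, A)), Add(A, Pow(1665, Rational(1, 2)))) = Mul(Add(112, Mul(2, A)), Add(A, Mul(3, Pow(185, Rational(1, 2))))))
Add(-2239451, Mul(-1, Function('k')(-876))) = Add(-2239451, Mul(-1, Add(Mul(2, Pow(-876, 2)), Mul(112, -876), Mul(336, Pow(185, Rational(1, 2))), Mul(6, -876, Pow(185, Rational(1, 2)))))) = Add(-2239451, Mul(-1, Add(Mul(2, 767376), -98112, Mul(336, Pow(185, Rational(1, 2))), Mul(-5256, Pow(185, Rational(1, 2)))))) = Add(-2239451, Mul(-1, Add(1534752, -98112, Mul(336, Pow(185, Rational(1, 2))), Mul(-5256, Pow(185, Rational(1, 2)))))) = Add(-2239451, Mul(-1, Add(1436640, Mul(-4920, Pow(185, Rational(1, 2)))))) = Add(-2239451, Add(-1436640, Mul(4920, Pow(185, Rational(1, 2))))) = Add(-3676091, Mul(4920, Pow(185, Rational(1, 2))))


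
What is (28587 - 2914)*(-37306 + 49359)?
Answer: 309436669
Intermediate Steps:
(28587 - 2914)*(-37306 + 49359) = 25673*12053 = 309436669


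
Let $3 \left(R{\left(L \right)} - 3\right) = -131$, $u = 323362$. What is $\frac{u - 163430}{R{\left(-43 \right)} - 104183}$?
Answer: $- \frac{479796}{312671} \approx -1.5345$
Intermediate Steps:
$R{\left(L \right)} = - \frac{122}{3}$ ($R{\left(L \right)} = 3 + \frac{1}{3} \left(-131\right) = 3 - \frac{131}{3} = - \frac{122}{3}$)
$\frac{u - 163430}{R{\left(-43 \right)} - 104183} = \frac{323362 - 163430}{- \frac{122}{3} - 104183} = \frac{159932}{- \frac{312671}{3}} = 159932 \left(- \frac{3}{312671}\right) = - \frac{479796}{312671}$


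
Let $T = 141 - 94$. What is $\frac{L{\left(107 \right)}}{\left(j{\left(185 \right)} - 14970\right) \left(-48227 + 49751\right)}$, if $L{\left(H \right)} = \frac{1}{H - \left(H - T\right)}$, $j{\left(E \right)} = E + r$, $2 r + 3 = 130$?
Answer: $- \frac{1}{1054471602} \approx -9.4834 \cdot 10^{-10}$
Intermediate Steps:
$r = \frac{127}{2}$ ($r = - \frac{3}{2} + \frac{1}{2} \cdot 130 = - \frac{3}{2} + 65 = \frac{127}{2} \approx 63.5$)
$T = 47$
$j{\left(E \right)} = \frac{127}{2} + E$ ($j{\left(E \right)} = E + \frac{127}{2} = \frac{127}{2} + E$)
$L{\left(H \right)} = \frac{1}{47}$ ($L{\left(H \right)} = \frac{1}{H - \left(-47 + H\right)} = \frac{1}{47}$)
$\frac{L{\left(107 \right)}}{\left(j{\left(185 \right)} - 14970\right) \left(-48227 + 49751\right)} = \frac{1}{47 \left(\left(\frac{127}{2} + 185\right) - 14970\right) \left(-48227 + 49751\right)} = \frac{1}{47 \left(\frac{497}{2} - 14970\right) 1524} = \frac{1}{47 \left(\left(- \frac{29443}{2}\right) 1524\right)} = \frac{1}{47 \left(-22435566\right)} = \frac{1}{47} \left(- \frac{1}{22435566}\right) = - \frac{1}{1054471602}$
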